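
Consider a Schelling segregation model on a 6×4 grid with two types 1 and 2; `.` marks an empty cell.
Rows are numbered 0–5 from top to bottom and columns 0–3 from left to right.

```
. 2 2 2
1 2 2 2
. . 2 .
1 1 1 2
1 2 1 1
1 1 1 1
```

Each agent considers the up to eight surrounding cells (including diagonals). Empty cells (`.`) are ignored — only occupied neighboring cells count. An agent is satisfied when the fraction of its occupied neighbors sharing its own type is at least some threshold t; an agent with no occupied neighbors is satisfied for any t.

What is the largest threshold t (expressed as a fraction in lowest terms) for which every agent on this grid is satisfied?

(0,1)2 3/4
(0,2)2 5/5
(0,3)2 3/3
(1,0)1 0/2
(1,1)2 4/5
(1,2)2 6/6
(1,3)2 4/4
(2,2)2 4/6
(3,0)1 2/3
(3,1)1 4/6
(3,2)1 3/6
(3,3)2 1/4
(4,0)1 4/5
(4,1)2 0/8
(4,2)1 6/8
(4,3)1 4/5
(5,0)1 2/3
(5,1)1 4/5
(5,2)1 4/5
(5,3)1 3/3
The smallest same-type fraction is 0/2 at (1,0), which reduces to 0/1. Any threshold above that leaves this agent unsatisfied.

0/1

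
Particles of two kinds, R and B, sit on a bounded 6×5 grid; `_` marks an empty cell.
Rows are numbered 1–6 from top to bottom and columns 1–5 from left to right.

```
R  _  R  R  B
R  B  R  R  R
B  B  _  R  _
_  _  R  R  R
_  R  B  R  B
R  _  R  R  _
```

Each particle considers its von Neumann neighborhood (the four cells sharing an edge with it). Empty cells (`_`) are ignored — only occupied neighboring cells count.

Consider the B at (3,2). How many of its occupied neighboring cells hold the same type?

2

Occupied neighbors of (3,2): (2,2)=B, (3,1)=B.
Same type (B): 2 of 2.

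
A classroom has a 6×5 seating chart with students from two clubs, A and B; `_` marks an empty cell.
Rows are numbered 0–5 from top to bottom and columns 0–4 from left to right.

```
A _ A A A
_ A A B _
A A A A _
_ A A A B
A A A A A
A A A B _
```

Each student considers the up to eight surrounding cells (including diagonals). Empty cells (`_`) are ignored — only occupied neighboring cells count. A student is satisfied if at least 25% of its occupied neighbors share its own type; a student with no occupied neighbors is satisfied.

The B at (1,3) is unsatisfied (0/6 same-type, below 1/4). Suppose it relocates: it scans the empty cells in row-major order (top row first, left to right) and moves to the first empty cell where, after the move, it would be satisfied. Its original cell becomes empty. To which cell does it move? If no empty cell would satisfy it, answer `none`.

Vacating (1,3). Empty cells in order:
  (0,1): 0/4 same-type → still unsatisfied.
  (1,0): 0/4 same-type → still unsatisfied.
  (1,4): 0/3 same-type → still unsatisfied.
  (2,4): 1/3 same-type → satisfied — stop here.

(2,4)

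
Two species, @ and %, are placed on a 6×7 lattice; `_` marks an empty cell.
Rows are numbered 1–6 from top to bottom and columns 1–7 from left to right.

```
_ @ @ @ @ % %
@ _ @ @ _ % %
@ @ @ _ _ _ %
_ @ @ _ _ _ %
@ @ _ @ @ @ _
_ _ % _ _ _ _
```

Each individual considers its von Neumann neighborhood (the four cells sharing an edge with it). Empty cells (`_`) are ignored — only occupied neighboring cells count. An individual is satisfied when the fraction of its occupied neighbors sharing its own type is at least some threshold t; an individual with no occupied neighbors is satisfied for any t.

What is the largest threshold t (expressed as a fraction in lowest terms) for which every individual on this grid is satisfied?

1/2

(1,2)@ 1/1
(1,3)@ 3/3
(1,4)@ 3/3
(1,5)@ 1/2
(1,6)% 2/3
(1,7)% 2/2
(2,1)@ 1/1
(2,3)@ 3/3
(2,4)@ 2/2
(2,6)% 2/2
(2,7)% 3/3
(3,1)@ 2/2
(3,2)@ 3/3
(3,3)@ 3/3
(3,7)% 2/2
(4,2)@ 3/3
(4,3)@ 2/2
(4,7)% 1/1
(5,1)@ 1/1
(5,2)@ 2/2
(5,4)@ 1/1
(5,5)@ 2/2
(5,6)@ 1/1
(6,3)% — no occupied neighbors
The smallest same-type fraction is 1/2 at (1,5), which reduces to 1/2. Any threshold above that leaves this individual unsatisfied.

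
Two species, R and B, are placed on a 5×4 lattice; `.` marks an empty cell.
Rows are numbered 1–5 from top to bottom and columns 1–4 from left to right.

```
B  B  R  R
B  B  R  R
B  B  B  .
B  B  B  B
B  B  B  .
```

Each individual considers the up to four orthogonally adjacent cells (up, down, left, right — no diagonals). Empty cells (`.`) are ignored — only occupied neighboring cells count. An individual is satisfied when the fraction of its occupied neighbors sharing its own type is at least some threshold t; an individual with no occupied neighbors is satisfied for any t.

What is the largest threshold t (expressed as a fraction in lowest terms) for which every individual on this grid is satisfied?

Row 1: (1,1)B 2/2 · (1,2)B 2/3 · (1,3)R 2/3 · (1,4)R 2/2
Row 2: (2,1)B 3/3 · (2,2)B 3/4 · (2,3)R 2/4 · (2,4)R 2/2
Row 3: (3,1)B 3/3 · (3,2)B 4/4 · (3,3)B 2/3
Row 4: (4,1)B 3/3 · (4,2)B 4/4 · (4,3)B 4/4 · (4,4)B 1/1
Row 5: (5,1)B 2/2 · (5,2)B 3/3 · (5,3)B 2/2
The smallest same-type fraction is 2/4 at (2,3), which reduces to 1/2. Any threshold above that leaves this individual unsatisfied.

1/2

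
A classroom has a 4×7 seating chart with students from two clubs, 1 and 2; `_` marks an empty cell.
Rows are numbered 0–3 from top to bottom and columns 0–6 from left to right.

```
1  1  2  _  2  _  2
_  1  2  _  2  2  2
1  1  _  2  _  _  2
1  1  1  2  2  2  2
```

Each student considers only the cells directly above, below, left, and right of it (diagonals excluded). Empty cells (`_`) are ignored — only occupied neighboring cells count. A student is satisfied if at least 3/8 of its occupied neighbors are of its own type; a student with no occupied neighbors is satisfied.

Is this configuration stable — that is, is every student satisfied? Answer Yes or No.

Yes

Row 0: (0,0)1 1/1 satisfied · (0,1)1 2/3 satisfied · (0,2)2 1/2 satisfied · (0,4)2 1/1 satisfied · (0,6)2 1/1 satisfied
Row 1: (1,1)1 2/3 satisfied · (1,2)2 1/2 satisfied · (1,4)2 2/2 satisfied · (1,5)2 2/2 satisfied · (1,6)2 3/3 satisfied
Row 2: (2,0)1 2/2 satisfied · (2,1)1 3/3 satisfied · (2,3)2 1/1 satisfied · (2,6)2 2/2 satisfied
Row 3: (3,0)1 2/2 satisfied · (3,1)1 3/3 satisfied · (3,2)1 1/2 satisfied · (3,3)2 2/3 satisfied · (3,4)2 2/2 satisfied · (3,5)2 2/2 satisfied · (3,6)2 2/2 satisfied
All meet the threshold, so the configuration is stable.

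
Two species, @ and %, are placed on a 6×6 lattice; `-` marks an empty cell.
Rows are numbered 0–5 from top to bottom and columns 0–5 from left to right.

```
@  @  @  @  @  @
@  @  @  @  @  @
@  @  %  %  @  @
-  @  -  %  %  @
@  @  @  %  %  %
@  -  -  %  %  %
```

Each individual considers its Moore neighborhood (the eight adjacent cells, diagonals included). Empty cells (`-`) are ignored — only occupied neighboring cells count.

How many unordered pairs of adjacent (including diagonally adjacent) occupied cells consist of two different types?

Scan each occupied cell's neighbors to the right and below (and the two forward diagonals) so each pair is counted once.
From row 0: 0 unlike of 21 pairs (running 0/21).
From row 1: 6 unlike of 21 pairs (running 6/42).
From row 2: 6 unlike of 16 pairs (running 12/58).
From row 3: 4 unlike of 13 pairs (running 16/71).
From row 4: 2 unlike of 15 pairs (running 18/86).
From row 5: 0 unlike of 2 pairs (running 18/88).
Total adjacent occupied pairs: 88; unlike-type pairs: 18.

18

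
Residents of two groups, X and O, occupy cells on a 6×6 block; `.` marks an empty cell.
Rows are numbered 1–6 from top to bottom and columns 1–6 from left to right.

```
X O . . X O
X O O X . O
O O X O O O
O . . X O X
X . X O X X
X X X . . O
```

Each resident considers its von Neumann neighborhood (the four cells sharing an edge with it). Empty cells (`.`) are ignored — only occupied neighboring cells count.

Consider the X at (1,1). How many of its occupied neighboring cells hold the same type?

Occupied neighbors of (1,1): (2,1)=X, (1,2)=O.
Same type (X): 1 of 2.

1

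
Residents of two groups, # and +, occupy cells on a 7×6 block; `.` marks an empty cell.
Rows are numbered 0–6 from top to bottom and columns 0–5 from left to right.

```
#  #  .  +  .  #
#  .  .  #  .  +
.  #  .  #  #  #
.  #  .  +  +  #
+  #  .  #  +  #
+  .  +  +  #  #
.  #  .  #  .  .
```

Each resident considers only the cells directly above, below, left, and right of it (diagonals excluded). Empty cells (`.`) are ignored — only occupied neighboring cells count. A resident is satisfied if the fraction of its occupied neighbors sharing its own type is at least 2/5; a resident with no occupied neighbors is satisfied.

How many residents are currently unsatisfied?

Row 0: (0,0)# 2/2 satisfied · (0,1)# 1/1 satisfied · (0,3)+ 0/1 not · (0,5)# 0/1 not
Row 1: (1,0)# 1/1 satisfied · (1,3)# 1/2 satisfied · (1,5)+ 0/2 not
Row 2: (2,1)# 1/1 satisfied · (2,3)# 2/3 satisfied · (2,4)# 2/3 satisfied · (2,5)# 2/3 satisfied
Row 3: (3,1)# 2/2 satisfied · (3,3)+ 1/3 not · (3,4)+ 2/4 satisfied · (3,5)# 2/3 satisfied
Row 4: (4,0)+ 1/2 satisfied · (4,1)# 1/2 satisfied · (4,3)# 0/3 not · (4,4)+ 1/4 not · (4,5)# 2/3 satisfied
Row 5: (5,0)+ 1/1 satisfied · (5,2)+ 1/1 satisfied · (5,3)+ 1/4 not · (5,4)# 1/3 not · (5,5)# 2/2 satisfied
Row 6: (6,1)# 0/0 satisfied · (6,3)# 0/1 not
Unsatisfied: (0,3), (0,5), (1,5), (3,3), (4,3), (4,4), (5,3), (5,4), (6,3) — 9 in total.

9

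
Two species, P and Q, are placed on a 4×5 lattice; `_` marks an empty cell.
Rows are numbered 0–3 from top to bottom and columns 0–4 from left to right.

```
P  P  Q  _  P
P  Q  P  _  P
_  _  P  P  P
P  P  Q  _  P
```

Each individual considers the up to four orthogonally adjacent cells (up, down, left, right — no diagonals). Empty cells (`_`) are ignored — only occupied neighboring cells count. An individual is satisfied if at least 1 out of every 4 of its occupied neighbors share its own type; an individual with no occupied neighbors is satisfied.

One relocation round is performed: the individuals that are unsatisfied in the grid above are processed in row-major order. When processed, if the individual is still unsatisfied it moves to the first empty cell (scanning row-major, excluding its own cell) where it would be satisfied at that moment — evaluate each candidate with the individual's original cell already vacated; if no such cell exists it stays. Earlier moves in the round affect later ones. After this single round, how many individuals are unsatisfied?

Initially unsatisfied (in order): (0,2), (1,1), (3,2).
  (0,2) → (2,1).
  (1,1): now satisfied by earlier moves; stays.
  (3,2) → (2,0).
Resulting grid:
P P _ _ P
P Q P _ P
Q Q P P P
P P _ _ P
All satisfied now.

0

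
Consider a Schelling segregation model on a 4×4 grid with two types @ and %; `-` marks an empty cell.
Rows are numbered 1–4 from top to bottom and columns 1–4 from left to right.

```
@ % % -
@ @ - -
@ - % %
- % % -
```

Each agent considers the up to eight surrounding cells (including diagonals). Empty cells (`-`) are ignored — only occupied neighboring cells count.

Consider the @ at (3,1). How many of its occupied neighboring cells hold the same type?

Occupied neighbors of (3,1): (2,1)=@, (2,2)=@, (4,2)=%.
Same type (@): 2 of 3.

2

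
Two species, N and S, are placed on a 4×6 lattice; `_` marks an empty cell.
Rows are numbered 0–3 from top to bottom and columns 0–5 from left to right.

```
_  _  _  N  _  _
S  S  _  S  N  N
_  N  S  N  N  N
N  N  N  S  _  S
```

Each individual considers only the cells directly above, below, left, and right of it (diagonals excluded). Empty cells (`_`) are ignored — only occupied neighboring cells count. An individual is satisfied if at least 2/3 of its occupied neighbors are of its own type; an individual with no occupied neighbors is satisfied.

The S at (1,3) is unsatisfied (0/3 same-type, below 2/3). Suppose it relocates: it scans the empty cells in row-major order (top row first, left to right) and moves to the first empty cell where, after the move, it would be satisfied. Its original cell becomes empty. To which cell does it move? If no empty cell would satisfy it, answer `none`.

Vacating (1,3). Empty cells in order:
  (0,0): 1/1 same-type → satisfied — stop here.

(0,0)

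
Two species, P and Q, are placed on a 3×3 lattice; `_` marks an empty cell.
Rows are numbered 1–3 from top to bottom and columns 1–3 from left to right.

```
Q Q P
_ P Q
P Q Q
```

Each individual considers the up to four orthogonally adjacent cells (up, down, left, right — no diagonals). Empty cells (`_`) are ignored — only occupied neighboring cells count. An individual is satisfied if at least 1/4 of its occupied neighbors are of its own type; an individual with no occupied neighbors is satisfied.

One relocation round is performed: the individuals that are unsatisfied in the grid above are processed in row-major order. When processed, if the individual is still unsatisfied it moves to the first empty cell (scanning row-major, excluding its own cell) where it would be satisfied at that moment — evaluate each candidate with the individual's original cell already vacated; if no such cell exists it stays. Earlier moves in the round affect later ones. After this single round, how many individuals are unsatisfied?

0

Initially unsatisfied (in order): (1,3), (2,2), (3,1).
  (1,3) → (2,1).
  (2,2): now satisfied by earlier moves; stays.
  (3,1): now satisfied by earlier moves; stays.
Resulting grid:
Q Q _
P P Q
P Q Q
All satisfied now.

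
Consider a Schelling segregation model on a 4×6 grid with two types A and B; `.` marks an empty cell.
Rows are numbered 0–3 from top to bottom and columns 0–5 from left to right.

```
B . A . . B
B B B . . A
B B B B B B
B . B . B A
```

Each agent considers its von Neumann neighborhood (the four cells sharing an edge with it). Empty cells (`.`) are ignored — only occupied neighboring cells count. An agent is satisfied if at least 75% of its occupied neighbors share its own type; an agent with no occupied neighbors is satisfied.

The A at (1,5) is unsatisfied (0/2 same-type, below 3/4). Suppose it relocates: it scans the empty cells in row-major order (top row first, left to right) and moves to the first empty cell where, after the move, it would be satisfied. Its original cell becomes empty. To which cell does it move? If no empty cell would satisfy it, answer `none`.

Vacating (1,5). Empty cells in order:
  (0,1): 1/3 same-type → still unsatisfied.
  (0,3): 1/1 same-type → satisfied — stop here.

(0,3)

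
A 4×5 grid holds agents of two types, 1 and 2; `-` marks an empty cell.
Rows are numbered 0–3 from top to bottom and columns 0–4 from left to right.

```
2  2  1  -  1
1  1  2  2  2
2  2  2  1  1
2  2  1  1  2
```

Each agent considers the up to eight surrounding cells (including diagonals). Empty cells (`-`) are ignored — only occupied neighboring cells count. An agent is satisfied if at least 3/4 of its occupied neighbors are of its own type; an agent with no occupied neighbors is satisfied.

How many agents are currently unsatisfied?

Row 0: (0,0)2 1/3 unhappy · (0,1)2 2/5 unhappy · (0,2)1 1/4 unhappy · (0,4)1 0/2 unhappy
Row 1: (1,0)1 1/5 unhappy · (1,1)1 2/8 unhappy · (1,2)2 4/7 unhappy · (1,3)2 3/7 unhappy · (1,4)2 1/4 unhappy
Row 2: (2,0)2 3/5 unhappy · (2,1)2 5/8 unhappy · (2,2)2 4/8 unhappy · (2,3)1 3/8 unhappy · (2,4)1 2/5 unhappy
Row 3: (3,0)2 3/3 ok · (3,1)2 4/5 ok · (3,2)1 2/5 unhappy · (3,3)1 3/5 unhappy · (3,4)2 0/3 unhappy
Unsatisfied: (0,0), (0,1), (0,2), (0,4), (1,0), (1,1), (1,2), (1,3), (1,4), (2,0), (2,1), (2,2), (2,3), (2,4), (3,2), (3,3), (3,4) — 17 in total.

17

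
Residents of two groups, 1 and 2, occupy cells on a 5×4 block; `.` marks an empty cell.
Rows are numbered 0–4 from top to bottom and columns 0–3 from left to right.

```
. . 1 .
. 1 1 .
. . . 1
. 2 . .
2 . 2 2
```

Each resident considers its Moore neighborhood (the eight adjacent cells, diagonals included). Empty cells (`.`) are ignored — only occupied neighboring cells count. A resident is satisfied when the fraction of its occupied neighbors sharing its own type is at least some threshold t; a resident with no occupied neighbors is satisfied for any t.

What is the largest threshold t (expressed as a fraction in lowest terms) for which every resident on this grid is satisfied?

1/1

(0,2)1 2/2
(1,1)1 2/2
(1,2)1 3/3
(2,3)1 1/1
(3,1)2 2/2
(4,0)2 1/1
(4,2)2 2/2
(4,3)2 1/1
The smallest same-type fraction is 2/2 at (0,2), which reduces to 1/1. Any threshold above that leaves this resident unsatisfied.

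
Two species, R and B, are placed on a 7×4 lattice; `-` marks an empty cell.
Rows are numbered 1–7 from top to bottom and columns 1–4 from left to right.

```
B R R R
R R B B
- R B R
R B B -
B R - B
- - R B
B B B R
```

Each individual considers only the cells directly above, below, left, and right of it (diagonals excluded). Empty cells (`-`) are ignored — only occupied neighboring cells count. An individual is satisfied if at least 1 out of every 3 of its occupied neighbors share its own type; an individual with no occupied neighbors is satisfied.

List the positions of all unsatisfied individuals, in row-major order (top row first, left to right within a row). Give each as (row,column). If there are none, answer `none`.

(1,1), (3,4), (4,1), (4,2), (5,1), (5,2), (6,3), (7,4)

(1,1)B 0/2 ✗
(1,2)R 2/3 ✓
(1,3)R 2/3 ✓
(1,4)R 1/2 ✓
(2,1)R 1/2 ✓
(2,2)R 3/4 ✓
(2,3)B 2/4 ✓
(2,4)B 1/3 ✓
(3,2)R 1/3 ✓
(3,3)B 2/4 ✓
(3,4)R 0/2 ✗
(4,1)R 0/2 ✗
(4,2)B 1/4 ✗
(4,3)B 2/2 ✓
(5,1)B 0/2 ✗
(5,2)R 0/2 ✗
(5,4)B 1/1 ✓
(6,3)R 0/2 ✗
(6,4)B 1/3 ✓
(7,1)B 1/1 ✓
(7,2)B 2/2 ✓
(7,3)B 1/3 ✓
(7,4)R 0/2 ✗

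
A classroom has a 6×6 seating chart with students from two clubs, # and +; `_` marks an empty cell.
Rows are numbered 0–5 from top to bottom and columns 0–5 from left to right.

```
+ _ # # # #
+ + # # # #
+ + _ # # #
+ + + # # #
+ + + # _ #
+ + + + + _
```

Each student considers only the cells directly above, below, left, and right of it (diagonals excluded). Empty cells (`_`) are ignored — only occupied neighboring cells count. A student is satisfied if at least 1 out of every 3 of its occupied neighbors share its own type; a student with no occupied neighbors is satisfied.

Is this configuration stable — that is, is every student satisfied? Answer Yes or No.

(0,0)+ 1/1 ok
(0,2)# 2/2 ok
(0,3)# 3/3 ok
(0,4)# 3/3 ok
(0,5)# 2/2 ok
(1,0)+ 3/3 ok
(1,1)+ 2/3 ok
(1,2)# 2/3 ok
(1,3)# 4/4 ok
(1,4)# 4/4 ok
(1,5)# 3/3 ok
(2,0)+ 3/3 ok
(2,1)+ 3/3 ok
(2,3)# 3/3 ok
(2,4)# 4/4 ok
(2,5)# 3/3 ok
(3,0)+ 3/3 ok
(3,1)+ 4/4 ok
(3,2)+ 2/3 ok
(3,3)# 3/4 ok
(3,4)# 3/3 ok
(3,5)# 3/3 ok
(4,0)+ 3/3 ok
(4,1)+ 4/4 ok
(4,2)+ 3/4 ok
(4,3)# 1/3 ok
(4,5)# 1/1 ok
(5,0)+ 2/2 ok
(5,1)+ 3/3 ok
(5,2)+ 3/3 ok
(5,3)+ 2/3 ok
(5,4)+ 1/1 ok
All meet the threshold, so the configuration is stable.

Yes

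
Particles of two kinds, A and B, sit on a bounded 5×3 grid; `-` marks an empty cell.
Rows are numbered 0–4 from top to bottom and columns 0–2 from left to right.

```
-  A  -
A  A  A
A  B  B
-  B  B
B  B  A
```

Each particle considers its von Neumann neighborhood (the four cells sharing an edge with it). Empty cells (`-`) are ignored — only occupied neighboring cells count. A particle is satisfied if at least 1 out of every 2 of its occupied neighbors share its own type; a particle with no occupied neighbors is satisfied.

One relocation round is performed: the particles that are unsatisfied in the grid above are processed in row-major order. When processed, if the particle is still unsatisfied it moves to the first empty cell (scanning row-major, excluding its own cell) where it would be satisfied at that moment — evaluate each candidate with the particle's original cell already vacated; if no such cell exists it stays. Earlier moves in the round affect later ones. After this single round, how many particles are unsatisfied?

Initially unsatisfied (in order): (4,2).
  (4,2) → (0,0).
Resulting grid:
A A -
A A A
A B B
- B B
B B -
All satisfied now.

0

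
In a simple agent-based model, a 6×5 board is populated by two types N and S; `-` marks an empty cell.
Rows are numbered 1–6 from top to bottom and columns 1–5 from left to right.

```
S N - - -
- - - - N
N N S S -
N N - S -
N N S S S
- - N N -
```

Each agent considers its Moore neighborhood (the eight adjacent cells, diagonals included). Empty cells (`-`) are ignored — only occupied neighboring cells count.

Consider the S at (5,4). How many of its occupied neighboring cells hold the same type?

Occupied neighbors of (5,4): (4,4)=S, (5,3)=S, (5,5)=S, (6,3)=N, (6,4)=N.
Same type (S): 3 of 5.

3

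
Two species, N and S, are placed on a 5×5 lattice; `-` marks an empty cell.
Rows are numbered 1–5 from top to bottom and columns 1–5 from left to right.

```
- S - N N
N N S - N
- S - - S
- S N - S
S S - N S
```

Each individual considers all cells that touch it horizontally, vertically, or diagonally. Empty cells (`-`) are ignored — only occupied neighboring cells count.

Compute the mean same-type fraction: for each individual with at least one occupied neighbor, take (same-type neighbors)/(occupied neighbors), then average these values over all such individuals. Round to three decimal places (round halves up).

(1,2)S 1/3
(1,4)N 2/3
(1,5)N 2/2
(2,1)N 1/3
(2,2)N 1/4
(2,3)S 2/4
(2,5)N 2/3
(3,2)S 2/5
(3,5)S 1/2
(4,2)S 3/4
(4,3)N 1/4
(4,5)S 2/3
(5,1)S 2/2
(5,2)S 2/3
(5,4)N 1/3
(5,5)S 1/2
Sum over 16 individuals: 1/3 + 2/3 + 2/2 + 1/3 + 1/4 + 2/4 + 2/3 + 2/5 + 1/2 + 3/4 + 1/4 + 2/3 + 2/2 + 2/3 + 1/3 + 1/2 = 529/60; mean = 529/60 ÷ 16 = 529/960 = 0.551041… → 0.551.

0.551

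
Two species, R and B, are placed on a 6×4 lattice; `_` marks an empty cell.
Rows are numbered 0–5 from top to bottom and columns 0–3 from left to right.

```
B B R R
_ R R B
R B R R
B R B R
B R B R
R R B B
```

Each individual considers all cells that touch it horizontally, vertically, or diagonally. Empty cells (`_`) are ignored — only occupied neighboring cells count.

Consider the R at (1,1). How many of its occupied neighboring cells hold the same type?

4

Occupied neighbors of (1,1): (0,0)=B, (0,1)=B, (0,2)=R, (1,2)=R, (2,0)=R, (2,1)=B, (2,2)=R.
Same type (R): 4 of 7.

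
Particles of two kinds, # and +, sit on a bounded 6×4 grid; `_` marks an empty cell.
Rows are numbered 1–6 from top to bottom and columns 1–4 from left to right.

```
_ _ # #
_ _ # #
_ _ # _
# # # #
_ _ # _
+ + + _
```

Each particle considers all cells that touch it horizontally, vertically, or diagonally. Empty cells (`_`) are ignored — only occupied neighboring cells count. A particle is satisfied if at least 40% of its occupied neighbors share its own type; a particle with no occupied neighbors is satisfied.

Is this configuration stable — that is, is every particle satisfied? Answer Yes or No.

Yes

(1,3)# 3/3 ok
(1,4)# 3/3 ok
(2,3)# 4/4 ok
(2,4)# 4/4 ok
(3,3)# 5/5 ok
(4,1)# 1/1 ok
(4,2)# 4/4 ok
(4,3)# 4/4 ok
(4,4)# 3/3 ok
(5,3)# 3/5 ok
(6,1)+ 1/1 ok
(6,2)+ 2/3 ok
(6,3)+ 1/2 ok
All meet the threshold, so the configuration is stable.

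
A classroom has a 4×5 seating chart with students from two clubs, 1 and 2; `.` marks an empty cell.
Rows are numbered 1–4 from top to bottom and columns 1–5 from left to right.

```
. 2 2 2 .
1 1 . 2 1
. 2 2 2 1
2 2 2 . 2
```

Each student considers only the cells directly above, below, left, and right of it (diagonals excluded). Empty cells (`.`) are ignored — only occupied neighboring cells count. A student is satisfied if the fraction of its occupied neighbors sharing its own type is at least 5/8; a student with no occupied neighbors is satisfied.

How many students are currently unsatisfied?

(1,2)2 1/2 not
(1,3)2 2/2 satisfied
(1,4)2 2/2 satisfied
(2,1)1 1/1 satisfied
(2,2)1 1/3 not
(2,4)2 2/3 satisfied
(2,5)1 1/2 not
(3,2)2 2/3 satisfied
(3,3)2 3/3 satisfied
(3,4)2 2/3 satisfied
(3,5)1 1/3 not
(4,1)2 1/1 satisfied
(4,2)2 3/3 satisfied
(4,3)2 2/2 satisfied
(4,5)2 0/1 not
Unsatisfied: (1,2), (2,2), (2,5), (3,5), (4,5) — 5 in total.

5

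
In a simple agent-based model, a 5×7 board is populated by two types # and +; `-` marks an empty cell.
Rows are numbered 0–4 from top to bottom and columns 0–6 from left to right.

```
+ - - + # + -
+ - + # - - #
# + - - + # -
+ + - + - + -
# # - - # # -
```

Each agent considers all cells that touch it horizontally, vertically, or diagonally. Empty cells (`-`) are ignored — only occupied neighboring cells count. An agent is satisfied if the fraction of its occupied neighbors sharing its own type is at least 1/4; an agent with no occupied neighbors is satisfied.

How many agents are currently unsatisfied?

Row 0: (0,0)+ 1/1 satisfied · (0,3)+ 1/3 satisfied · (0,4)# 1/3 satisfied · (0,5)+ 0/2 not
Row 1: (1,0)+ 2/3 satisfied · (1,2)+ 2/3 satisfied · (1,3)# 1/4 satisfied · (1,6)# 1/2 satisfied
Row 2: (2,0)# 0/4 not · (2,1)+ 4/5 satisfied · (2,4)+ 2/4 satisfied · (2,5)# 1/3 satisfied
Row 3: (3,0)+ 2/5 satisfied · (3,1)+ 2/5 satisfied · (3,3)+ 1/2 satisfied · (3,5)+ 1/4 satisfied
Row 4: (4,0)# 1/3 satisfied · (4,1)# 1/3 satisfied · (4,4)# 1/3 satisfied · (4,5)# 1/2 satisfied
Unsatisfied: (0,5), (2,0) — 2 in total.

2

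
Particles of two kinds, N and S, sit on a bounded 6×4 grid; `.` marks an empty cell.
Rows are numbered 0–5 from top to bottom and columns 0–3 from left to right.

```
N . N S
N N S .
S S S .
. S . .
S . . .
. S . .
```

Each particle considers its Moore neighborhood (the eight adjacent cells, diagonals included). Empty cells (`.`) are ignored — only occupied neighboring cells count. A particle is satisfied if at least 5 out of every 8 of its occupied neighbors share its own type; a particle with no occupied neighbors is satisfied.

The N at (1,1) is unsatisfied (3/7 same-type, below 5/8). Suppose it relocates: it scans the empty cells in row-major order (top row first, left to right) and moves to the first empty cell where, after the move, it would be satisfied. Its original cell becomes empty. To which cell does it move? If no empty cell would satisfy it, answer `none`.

(0,1)

Vacating (1,1). Empty cells in order:
  (0,1): 3/4 same-type → satisfied — stop here.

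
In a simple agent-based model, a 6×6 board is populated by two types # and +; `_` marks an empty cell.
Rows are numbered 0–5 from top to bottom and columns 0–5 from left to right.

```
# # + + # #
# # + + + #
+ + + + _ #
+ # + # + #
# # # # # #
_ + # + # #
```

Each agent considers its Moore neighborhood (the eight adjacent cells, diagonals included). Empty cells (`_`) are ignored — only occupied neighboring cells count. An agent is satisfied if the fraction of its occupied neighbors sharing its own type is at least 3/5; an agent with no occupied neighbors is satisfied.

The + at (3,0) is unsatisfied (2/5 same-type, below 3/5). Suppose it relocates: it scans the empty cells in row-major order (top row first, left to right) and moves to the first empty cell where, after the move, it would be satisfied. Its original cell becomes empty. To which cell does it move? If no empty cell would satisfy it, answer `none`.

Vacating (3,0). Empty cells in order:
  (2,4): 4/8 same-type → still unsatisfied.
  (5,0): 1/3 same-type → still unsatisfied.

none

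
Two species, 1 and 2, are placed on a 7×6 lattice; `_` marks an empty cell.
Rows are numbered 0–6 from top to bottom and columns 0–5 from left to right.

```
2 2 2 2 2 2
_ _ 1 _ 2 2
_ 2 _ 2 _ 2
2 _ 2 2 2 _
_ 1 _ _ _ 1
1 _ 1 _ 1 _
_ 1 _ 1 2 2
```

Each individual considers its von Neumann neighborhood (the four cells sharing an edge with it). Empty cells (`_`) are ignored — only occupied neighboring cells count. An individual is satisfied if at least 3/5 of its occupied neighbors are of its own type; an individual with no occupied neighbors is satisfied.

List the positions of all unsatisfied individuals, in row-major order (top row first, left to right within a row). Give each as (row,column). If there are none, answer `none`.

Row 0: (0,0)2 1/1 satisfied · (0,1)2 2/2 satisfied · (0,2)2 2/3 satisfied · (0,3)2 2/2 satisfied · (0,4)2 3/3 satisfied · (0,5)2 2/2 satisfied
Row 1: (1,2)1 0/1 not · (1,4)2 2/2 satisfied · (1,5)2 3/3 satisfied
Row 2: (2,1)2 0/0 satisfied · (2,3)2 1/1 satisfied · (2,5)2 1/1 satisfied
Row 3: (3,0)2 0/0 satisfied · (3,2)2 1/1 satisfied · (3,3)2 3/3 satisfied · (3,4)2 1/1 satisfied
Row 4: (4,1)1 0/0 satisfied · (4,5)1 0/0 satisfied
Row 5: (5,0)1 0/0 satisfied · (5,2)1 0/0 satisfied · (5,4)1 0/1 not
Row 6: (6,1)1 0/0 satisfied · (6,3)1 0/1 not · (6,4)2 1/3 not · (6,5)2 1/1 satisfied

(1,2), (5,4), (6,3), (6,4)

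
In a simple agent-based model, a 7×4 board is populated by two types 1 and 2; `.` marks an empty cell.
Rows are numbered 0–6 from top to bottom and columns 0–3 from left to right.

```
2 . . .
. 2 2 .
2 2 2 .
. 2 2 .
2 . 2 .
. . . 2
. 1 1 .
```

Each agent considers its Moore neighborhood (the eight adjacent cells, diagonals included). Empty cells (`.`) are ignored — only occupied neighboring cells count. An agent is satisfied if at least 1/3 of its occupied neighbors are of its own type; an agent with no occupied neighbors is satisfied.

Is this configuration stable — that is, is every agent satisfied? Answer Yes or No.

Yes

Row 0: (0,0)2 1/1 ok
Row 1: (1,1)2 5/5 ok · (1,2)2 3/3 ok
Row 2: (2,0)2 3/3 ok · (2,1)2 6/6 ok · (2,2)2 5/5 ok
Row 3: (3,1)2 6/6 ok · (3,2)2 4/4 ok
Row 4: (4,0)2 1/1 ok · (4,2)2 3/3 ok
Row 5: (5,3)2 1/2 ok
Row 6: (6,1)1 1/1 ok · (6,2)1 1/2 ok
All meet the threshold, so the configuration is stable.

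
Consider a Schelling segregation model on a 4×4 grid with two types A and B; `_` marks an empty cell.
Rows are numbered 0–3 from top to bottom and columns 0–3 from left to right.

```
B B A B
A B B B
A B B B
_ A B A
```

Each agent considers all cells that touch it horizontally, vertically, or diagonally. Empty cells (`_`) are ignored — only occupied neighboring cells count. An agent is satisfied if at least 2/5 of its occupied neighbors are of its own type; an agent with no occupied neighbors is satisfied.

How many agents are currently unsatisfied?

Row 0: (0,0)B 2/3 ✓ · (0,1)B 3/5 ✓ · (0,2)A 0/5 ✗ · (0,3)B 2/3 ✓
Row 1: (1,0)A 1/5 ✗ · (1,1)B 5/8 ✓ · (1,2)B 7/8 ✓ · (1,3)B 4/5 ✓
Row 2: (2,0)A 2/4 ✓ · (2,1)B 4/7 ✓ · (2,2)B 6/8 ✓ · (2,3)B 4/5 ✓
Row 3: (3,1)A 1/4 ✗ · (3,2)B 3/5 ✓ · (3,3)A 0/3 ✗
Unsatisfied: (0,2), (1,0), (3,1), (3,3) — 4 in total.

4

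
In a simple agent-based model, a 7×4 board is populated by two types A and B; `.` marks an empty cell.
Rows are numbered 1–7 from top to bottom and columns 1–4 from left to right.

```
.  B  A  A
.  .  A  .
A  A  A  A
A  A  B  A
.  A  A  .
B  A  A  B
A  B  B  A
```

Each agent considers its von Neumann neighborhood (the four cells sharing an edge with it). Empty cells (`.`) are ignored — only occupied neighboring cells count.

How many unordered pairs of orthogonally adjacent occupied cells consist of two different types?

Scan each occupied cell's neighbors to the right and below so each pair is counted once.
Row 1: B(1,2)–A(1,3)≠ A(1,3)–A(1,4)= A(1,3)–A(2,3)=  → 1/3 unlike.
Row 2: A(2,3)–A(3,3)=  → 0/1 unlike.
Row 3: A(3,1)–A(3,2)= A(3,1)–A(4,1)= A(3,2)–A(3,3)= A(3,2)–A(4,2)= A(3,3)–A(3,4)= A(3,3)–B(4,3)≠ A(3,4)–A(4,4)=  → 1/7 unlike.
Row 4: A(4,1)–A(4,2)= A(4,2)–B(4,3)≠ A(4,2)–A(5,2)= B(4,3)–A(4,4)≠ B(4,3)–A(5,3)≠  → 3/5 unlike.
Row 5: A(5,2)–A(5,3)= A(5,2)–A(6,2)= A(5,3)–A(6,3)=  → 0/3 unlike.
Row 6: B(6,1)–A(6,2)≠ B(6,1)–A(7,1)≠ A(6,2)–A(6,3)= A(6,2)–B(7,2)≠ A(6,3)–B(6,4)≠ A(6,3)–B(7,3)≠ B(6,4)–A(7,4)≠  → 6/7 unlike.
Row 7: A(7,1)–B(7,2)≠ B(7,2)–B(7,3)= B(7,3)–A(7,4)≠  → 2/3 unlike.
Total adjacent occupied pairs: 29; unlike-type pairs: 13.

13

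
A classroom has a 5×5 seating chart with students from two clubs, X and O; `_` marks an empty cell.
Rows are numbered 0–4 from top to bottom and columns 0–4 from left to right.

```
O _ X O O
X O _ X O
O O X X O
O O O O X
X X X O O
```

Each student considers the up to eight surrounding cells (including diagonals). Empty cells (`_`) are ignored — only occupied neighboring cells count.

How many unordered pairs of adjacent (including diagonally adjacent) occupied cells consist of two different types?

Scan each occupied cell's neighbors to the right and below (and the two forward diagonals) so each pair is counted once.
Row 0: O(0,0)–X(1,0)≠ O(0,0)–O(1,1)= X(0,2)–O(0,3)≠ X(0,2)–X(1,3)= X(0,2)–O(1,1)≠ O(0,3)–O(0,4)= O(0,3)–X(1,3)≠ O(0,3)–O(1,4)= O(0,4)–O(1,4)= O(0,4)–X(1,3)≠  → 5/10 unlike.
Row 1: X(1,0)–O(1,1)≠ X(1,0)–O(2,0)≠ X(1,0)–O(2,1)≠ O(1,1)–O(2,1)= O(1,1)–X(2,2)≠ O(1,1)–O(2,0)= X(1,3)–O(1,4)≠ X(1,3)–X(2,3)= X(1,3)–O(2,4)≠ X(1,3)–X(2,2)= O(1,4)–O(2,4)= O(1,4)–X(2,3)≠  → 7/12 unlike.
Row 2: O(2,0)–O(2,1)= O(2,0)–O(3,0)= O(2,0)–O(3,1)= O(2,1)–X(2,2)≠ O(2,1)–O(3,1)= O(2,1)–O(3,2)= O(2,1)–O(3,0)= X(2,2)–X(2,3)= X(2,2)–O(3,2)≠ X(2,2)–O(3,3)≠ X(2,2)–O(3,1)≠ X(2,3)–O(2,4)≠ X(2,3)–O(3,3)≠ X(2,3)–X(3,4)= X(2,3)–O(3,2)≠ O(2,4)–X(3,4)≠ O(2,4)–O(3,3)=  → 8/17 unlike.
Row 3: O(3,0)–O(3,1)= O(3,0)–X(4,0)≠ O(3,0)–X(4,1)≠ O(3,1)–O(3,2)= O(3,1)–X(4,1)≠ O(3,1)–X(4,2)≠ O(3,1)–X(4,0)≠ O(3,2)–O(3,3)= O(3,2)–X(4,2)≠ O(3,2)–O(4,3)= O(3,2)–X(4,1)≠ O(3,3)–X(3,4)≠ O(3,3)–O(4,3)= O(3,3)–O(4,4)= O(3,3)–X(4,2)≠ X(3,4)–O(4,4)≠ X(3,4)–O(4,3)≠  → 11/17 unlike.
Row 4: X(4,0)–X(4,1)= X(4,1)–X(4,2)= X(4,2)–O(4,3)≠ O(4,3)–O(4,4)=  → 1/4 unlike.
Total adjacent occupied pairs: 60; unlike-type pairs: 32.

32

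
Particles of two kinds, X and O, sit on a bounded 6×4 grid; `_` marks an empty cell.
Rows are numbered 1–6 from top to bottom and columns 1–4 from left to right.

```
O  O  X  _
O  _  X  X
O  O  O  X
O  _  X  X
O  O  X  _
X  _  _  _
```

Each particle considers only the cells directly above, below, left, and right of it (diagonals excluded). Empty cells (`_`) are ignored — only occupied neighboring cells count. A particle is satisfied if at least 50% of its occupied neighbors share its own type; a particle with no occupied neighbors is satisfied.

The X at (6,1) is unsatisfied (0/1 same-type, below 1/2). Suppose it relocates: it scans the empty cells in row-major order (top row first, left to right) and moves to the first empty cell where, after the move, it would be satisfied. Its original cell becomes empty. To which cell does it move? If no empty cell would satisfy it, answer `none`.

(1,4)

Vacating (6,1). Empty cells in order:
  (1,4): 2/2 same-type → satisfied — stop here.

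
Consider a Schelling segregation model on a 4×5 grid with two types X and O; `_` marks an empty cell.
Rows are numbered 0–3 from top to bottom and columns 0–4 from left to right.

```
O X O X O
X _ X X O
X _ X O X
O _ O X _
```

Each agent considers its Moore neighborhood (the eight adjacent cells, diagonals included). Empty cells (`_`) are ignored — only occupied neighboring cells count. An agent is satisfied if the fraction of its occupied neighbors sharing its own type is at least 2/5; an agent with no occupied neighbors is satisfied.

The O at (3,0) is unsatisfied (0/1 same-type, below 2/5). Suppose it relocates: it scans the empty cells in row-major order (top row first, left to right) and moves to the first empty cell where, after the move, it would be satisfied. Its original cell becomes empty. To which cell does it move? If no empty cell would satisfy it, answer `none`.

none

Vacating (3,0). Empty cells in order:
  (1,1): 2/7 same-type → still unsatisfied.
  (2,1): 1/5 same-type → still unsatisfied.
  (3,1): 1/3 same-type → still unsatisfied.
  (3,4): 1/3 same-type → still unsatisfied.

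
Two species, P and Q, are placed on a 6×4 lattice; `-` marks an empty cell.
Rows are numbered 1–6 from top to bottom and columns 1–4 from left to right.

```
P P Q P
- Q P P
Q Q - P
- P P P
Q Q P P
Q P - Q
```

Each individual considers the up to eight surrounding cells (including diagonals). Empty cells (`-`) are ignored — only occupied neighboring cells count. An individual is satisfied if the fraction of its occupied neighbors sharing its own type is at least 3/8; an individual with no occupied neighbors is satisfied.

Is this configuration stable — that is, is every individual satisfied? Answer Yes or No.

(1,1)P 1/2 ok
(1,2)P 2/4 ok
(1,3)Q 1/5 unhappy
(1,4)P 2/3 ok
(2,2)Q 3/6 ok
(2,3)P 4/7 ok
(2,4)P 3/4 ok
(3,1)Q 2/3 ok
(3,2)Q 2/5 ok
(3,4)P 4/4 ok
(4,2)P 2/6 unhappy
(4,3)P 5/7 ok
(4,4)P 4/4 ok
(5,1)Q 2/4 ok
(5,2)Q 2/6 unhappy
(5,3)P 5/7 ok
(5,4)P 3/4 ok
(6,1)Q 2/3 ok
(6,2)P 1/4 unhappy
(6,4)Q 0/2 unhappy
For instance (1,3) has only 1/5 same-type neighbors, below 3/8.

No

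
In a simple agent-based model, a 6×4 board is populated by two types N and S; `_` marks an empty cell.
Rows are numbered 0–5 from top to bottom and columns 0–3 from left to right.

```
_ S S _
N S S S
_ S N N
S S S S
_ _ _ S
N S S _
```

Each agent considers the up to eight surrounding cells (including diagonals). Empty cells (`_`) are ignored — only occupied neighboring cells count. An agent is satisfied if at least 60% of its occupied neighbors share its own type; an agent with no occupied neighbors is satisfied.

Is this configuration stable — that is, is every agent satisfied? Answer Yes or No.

No

(0,1)S 3/4 ok
(0,2)S 4/4 ok
(1,0)N 0/3 unhappy
(1,1)S 4/6 ok
(1,2)S 5/7 ok
(1,3)S 2/4 unhappy
(2,1)S 5/7 ok
(2,2)N 1/8 unhappy
(2,3)N 1/5 unhappy
(3,0)S 2/2 ok
(3,1)S 3/4 ok
(3,2)S 4/6 ok
(3,3)S 2/4 unhappy
(4,3)S 3/3 ok
(5,0)N 0/1 unhappy
(5,1)S 1/2 unhappy
(5,2)S 2/2 ok
For instance (1,0) has only 0/3 same-type neighbors, below 3/5.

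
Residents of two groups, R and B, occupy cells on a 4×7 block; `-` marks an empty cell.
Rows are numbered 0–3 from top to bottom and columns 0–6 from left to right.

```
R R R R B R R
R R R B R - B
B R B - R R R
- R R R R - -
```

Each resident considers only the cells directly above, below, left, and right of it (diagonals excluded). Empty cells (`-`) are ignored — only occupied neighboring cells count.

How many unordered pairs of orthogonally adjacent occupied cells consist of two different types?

13

Scan each occupied cell's neighbors to the right and below so each pair is counted once.
From row 0: 5 unlike of 12 pairs (running 5/12).
From row 1: 5 unlike of 9 pairs (running 10/21).
From row 2: 3 unlike of 7 pairs (running 13/28).
From row 3: 0 unlike of 3 pairs (running 13/31).
Total adjacent occupied pairs: 31; unlike-type pairs: 13.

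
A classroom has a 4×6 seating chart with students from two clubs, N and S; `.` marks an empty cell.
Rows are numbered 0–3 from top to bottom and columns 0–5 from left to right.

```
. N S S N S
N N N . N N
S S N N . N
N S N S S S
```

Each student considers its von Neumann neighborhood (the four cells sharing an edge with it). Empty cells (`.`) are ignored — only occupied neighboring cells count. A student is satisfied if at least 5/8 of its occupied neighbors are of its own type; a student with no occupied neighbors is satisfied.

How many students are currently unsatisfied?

Row 0: (0,1)N 1/2 unhappy · (0,2)S 1/3 unhappy · (0,3)S 1/2 unhappy · (0,4)N 1/3 unhappy · (0,5)S 0/2 unhappy
Row 1: (1,0)N 1/2 unhappy · (1,1)N 3/4 ok · (1,2)N 2/3 ok · (1,4)N 2/2 ok · (1,5)N 2/3 ok
Row 2: (2,0)S 1/3 unhappy · (2,1)S 2/4 unhappy · (2,2)N 3/4 ok · (2,3)N 1/2 unhappy · (2,5)N 1/2 unhappy
Row 3: (3,0)N 0/2 unhappy · (3,1)S 1/3 unhappy · (3,2)N 1/3 unhappy · (3,3)S 1/3 unhappy · (3,4)S 2/2 ok · (3,5)S 1/2 unhappy
Unsatisfied: (0,1), (0,2), (0,3), (0,4), (0,5), (1,0), (2,0), (2,1), (2,3), (2,5), (3,0), (3,1), (3,2), (3,3), (3,5) — 15 in total.

15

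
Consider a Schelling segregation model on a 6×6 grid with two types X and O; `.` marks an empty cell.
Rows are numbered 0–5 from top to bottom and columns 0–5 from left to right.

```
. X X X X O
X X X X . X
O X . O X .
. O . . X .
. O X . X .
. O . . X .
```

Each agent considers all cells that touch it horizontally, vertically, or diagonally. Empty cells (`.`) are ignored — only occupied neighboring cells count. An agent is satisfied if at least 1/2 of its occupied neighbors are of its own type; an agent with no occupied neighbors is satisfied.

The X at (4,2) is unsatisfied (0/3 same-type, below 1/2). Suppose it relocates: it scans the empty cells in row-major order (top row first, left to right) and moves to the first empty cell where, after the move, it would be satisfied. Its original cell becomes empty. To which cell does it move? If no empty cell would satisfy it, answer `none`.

Vacating (4,2). Empty cells in order:
  (0,0): 3/3 same-type → satisfied — stop here.

(0,0)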